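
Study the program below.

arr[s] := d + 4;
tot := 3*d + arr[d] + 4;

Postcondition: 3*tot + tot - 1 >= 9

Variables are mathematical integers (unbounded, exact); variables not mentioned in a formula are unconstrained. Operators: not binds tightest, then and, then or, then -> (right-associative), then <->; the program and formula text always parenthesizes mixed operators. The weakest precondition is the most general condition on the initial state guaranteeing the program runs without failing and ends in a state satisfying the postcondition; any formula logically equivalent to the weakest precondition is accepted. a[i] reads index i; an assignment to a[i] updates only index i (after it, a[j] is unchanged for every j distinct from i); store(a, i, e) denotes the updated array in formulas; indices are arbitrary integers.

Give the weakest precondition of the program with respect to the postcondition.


Working backward. After the program, the postcondition 3*tot + tot - 1 >= 9 must hold; in canonical form it is 4*tot >= 10.
Before tot := 3*d + arr[d] + 4: 4*arr[d] + 12*d >= -6
Before arr[s] := d + 4: 4*store(arr, s, d + 4)[d] + 12*d >= -6
Answer: WP = 4*store(arr, s, d + 4)[d] + 12*d >= -6


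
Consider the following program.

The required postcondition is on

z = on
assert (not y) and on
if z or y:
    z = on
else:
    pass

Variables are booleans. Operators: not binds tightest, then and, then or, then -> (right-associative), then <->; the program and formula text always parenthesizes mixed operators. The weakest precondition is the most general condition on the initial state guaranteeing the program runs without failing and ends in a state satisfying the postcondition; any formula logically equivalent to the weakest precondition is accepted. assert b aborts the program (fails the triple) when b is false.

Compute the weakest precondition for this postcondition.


Working backward. After the program, on must hold.
Then branch requires on; else branch requires on.
Before the if: ((z or y) -> on) and ((not (z or y)) -> on)
Before assert (not y) and on: (not y) and on and ((z or y) -> on) and ((not (z or y)) -> on)
Before z := on: (not y) and on and ((on or y) -> on) and ((not (on or y)) -> on)
Answer: WP = (not y) and on and ((on or y) -> on) and ((not (on or y)) -> on)


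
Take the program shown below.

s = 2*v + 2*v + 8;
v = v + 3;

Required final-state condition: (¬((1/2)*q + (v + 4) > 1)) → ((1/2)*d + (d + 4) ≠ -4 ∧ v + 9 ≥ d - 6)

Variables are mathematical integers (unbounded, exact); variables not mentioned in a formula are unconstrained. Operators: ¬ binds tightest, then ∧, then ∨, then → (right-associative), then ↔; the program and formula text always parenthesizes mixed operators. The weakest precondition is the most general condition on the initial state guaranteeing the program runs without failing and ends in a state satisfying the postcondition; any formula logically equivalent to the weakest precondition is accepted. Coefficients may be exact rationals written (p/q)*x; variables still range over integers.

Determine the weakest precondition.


Working backward. After the program, the postcondition (¬((1/2)*q + (v + 4) > 1)) → ((1/2)*d + (d + 4) ≠ -4 ∧ v + 9 ≥ d - 6) must hold; in canonical form it is (¬((1/2)*q + v > -3)) → ((3/2)*d ≠ -8 ∧ v ≥ d - 15).
Before v := v + 3: (¬((1/2)*q + v > -6)) → ((3/2)*d ≠ -8 ∧ v ≥ d - 18)
Before s := 2*v + 2*v + 8: (¬((1/2)*q + v > -6)) → ((3/2)*d ≠ -8 ∧ v ≥ d - 18)
Answer: WP = (¬((1/2)*q + v > -6)) → ((3/2)*d ≠ -8 ∧ v ≥ d - 18)


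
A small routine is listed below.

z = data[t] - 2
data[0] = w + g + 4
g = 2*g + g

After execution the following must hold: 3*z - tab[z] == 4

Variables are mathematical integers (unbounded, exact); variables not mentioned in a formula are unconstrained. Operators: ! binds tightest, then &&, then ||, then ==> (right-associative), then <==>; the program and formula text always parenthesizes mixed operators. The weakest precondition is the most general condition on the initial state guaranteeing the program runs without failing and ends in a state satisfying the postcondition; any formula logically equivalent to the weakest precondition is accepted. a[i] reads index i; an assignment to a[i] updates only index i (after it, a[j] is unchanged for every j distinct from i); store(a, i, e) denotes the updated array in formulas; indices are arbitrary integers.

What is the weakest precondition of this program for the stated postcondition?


Working backward. After the program, the postcondition 3*z - tab[z] == 4 must hold; in canonical form it is 3*z == tab[z] + 4.
Before g := 2*g + g: 3*z == tab[z] + 4
Before data[0] := w + g + 4: 3*z == tab[z] + 4
Before z := data[t] - 2: 3*data[t] == tab[data[t] - 2] + 10
Answer: WP = 3*data[t] == tab[data[t] - 2] + 10


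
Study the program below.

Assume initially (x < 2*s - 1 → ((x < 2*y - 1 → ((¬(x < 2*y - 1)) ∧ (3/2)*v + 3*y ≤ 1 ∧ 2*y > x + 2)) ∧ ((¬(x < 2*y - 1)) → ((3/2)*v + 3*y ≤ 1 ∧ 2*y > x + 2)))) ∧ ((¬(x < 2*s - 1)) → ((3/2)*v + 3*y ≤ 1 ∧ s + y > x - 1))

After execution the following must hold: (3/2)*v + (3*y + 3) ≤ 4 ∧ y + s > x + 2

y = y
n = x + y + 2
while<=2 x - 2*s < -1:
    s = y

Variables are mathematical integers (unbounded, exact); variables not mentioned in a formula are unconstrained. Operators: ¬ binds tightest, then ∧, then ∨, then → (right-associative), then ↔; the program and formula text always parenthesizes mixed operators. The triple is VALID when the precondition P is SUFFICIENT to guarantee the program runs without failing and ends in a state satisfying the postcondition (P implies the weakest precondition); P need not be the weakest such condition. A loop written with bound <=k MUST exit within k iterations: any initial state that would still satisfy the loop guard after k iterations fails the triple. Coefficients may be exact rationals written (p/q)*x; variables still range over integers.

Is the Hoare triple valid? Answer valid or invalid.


Working backward. After the program, the postcondition (3/2)*v + (3*y + 3) ≤ 4 ∧ y + s > x + 2 must hold; in canonical form it is (3/2)*v + 3*y ≤ 1 ∧ s + y > x + 2.
Before the loop (bound <=2), unroll the exhaustion recursion (WP_0 = exit-now case; WP_j = one more guarded iteration, up to j = 2):
  WP_0: (¬(x < 2*s - 1)) ∧ (3/2)*v + 3*y ≤ 1 ∧ s + y > x + 2
  WP_1: (x < 2*s - 1 → ((¬(x < 2*y - 1)) ∧ (3/2)*v + 3*y ≤ 1 ∧ 2*y > x + 2)) ∧ ((¬(x < 2*s - 1)) → ((3/2)*v + 3*y ≤ 1 ∧ s + y > x + 2))
  WP_2: (x < 2*s - 1 → ((x < 2*y - 1 → ((¬(x < 2*y - 1)) ∧ (3/2)*v + 3*y ≤ 1 ∧ 2*y > x + 2)) ∧ ((¬(x < 2*y - 1)) → ((3/2)*v + 3*y ≤ 1 ∧ 2*y > x + 2)))) ∧ ((¬(x < 2*s - 1)) → ((3/2)*v + 3*y ≤ 1 ∧ s + y > x + 2))
So before the loop: (x < 2*s - 1 → ((x < 2*y - 1 → ((¬(x < 2*y - 1)) ∧ (3/2)*v + 3*y ≤ 1 ∧ 2*y > x + 2)) ∧ ((¬(x < 2*y - 1)) → ((3/2)*v + 3*y ≤ 1 ∧ 2*y > x + 2)))) ∧ ((¬(x < 2*s - 1)) → ((3/2)*v + 3*y ≤ 1 ∧ s + y > x + 2))
Before n := x + y + 2: (x < 2*s - 1 → ((x < 2*y - 1 → ((¬(x < 2*y - 1)) ∧ (3/2)*v + 3*y ≤ 1 ∧ 2*y > x + 2)) ∧ ((¬(x < 2*y - 1)) → ((3/2)*v + 3*y ≤ 1 ∧ 2*y > x + 2)))) ∧ ((¬(x < 2*s - 1)) → ((3/2)*v + 3*y ≤ 1 ∧ s + y > x + 2))
Before y := y: (x < 2*s - 1 → ((x < 2*y - 1 → ((¬(x < 2*y - 1)) ∧ (3/2)*v + 3*y ≤ 1 ∧ 2*y > x + 2)) ∧ ((¬(x < 2*y - 1)) → ((3/2)*v + 3*y ≤ 1 ∧ 2*y > x + 2)))) ∧ ((¬(x < 2*s - 1)) → ((3/2)*v + 3*y ≤ 1 ∧ s + y > x + 2))
The weakest precondition is (x < 2*s - 1 → ((x < 2*y - 1 → ((¬(x < 2*y - 1)) ∧ (3/2)*v + 3*y ≤ 1 ∧ 2*y > x + 2)) ∧ ((¬(x < 2*y - 1)) → ((3/2)*v + 3*y ≤ 1 ∧ 2*y > x + 2)))) ∧ ((¬(x < 2*s - 1)) → ((3/2)*v + 3*y ≤ 1 ∧ s + y > x + 2)).
Check whether (x < 2*s - 1 → ((x < 2*y - 1 → ((¬(x < 2*y - 1)) ∧ (3/2)*v + 3*y ≤ 1 ∧ 2*y > x + 2)) ∧ ((¬(x < 2*y - 1)) → ((3/2)*v + 3*y ≤ 1 ∧ 2*y > x + 2)))) ∧ ((¬(x < 2*s - 1)) → ((3/2)*v + 3*y ≤ 1 ∧ s + y > x - 1)) implies it.
Countermodel: at the initial state s = 0, v = 0, x = 0, y = 0, the precondition holds but the weakest precondition fails.
Answer: invalid


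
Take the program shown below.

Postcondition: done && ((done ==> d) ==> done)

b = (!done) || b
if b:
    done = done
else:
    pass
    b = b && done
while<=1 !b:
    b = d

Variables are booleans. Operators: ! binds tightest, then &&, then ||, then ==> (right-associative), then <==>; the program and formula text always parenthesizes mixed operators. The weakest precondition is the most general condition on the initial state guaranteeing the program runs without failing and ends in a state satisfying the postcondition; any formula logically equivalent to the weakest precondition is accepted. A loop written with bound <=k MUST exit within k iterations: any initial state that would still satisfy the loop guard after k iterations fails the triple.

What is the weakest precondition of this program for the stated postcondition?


Working backward. After the program, done && ((done ==> d) ==> done) must hold.
Before the loop (bound <=1), unroll the exhaustion recursion (WP_0 = exit-now case; WP_j = one more guarded iteration, up to j = 1):
  WP_0: b && done && ((done ==> d) ==> done)
  WP_1: ((!b) ==> (d && done && ((done ==> d) ==> done))) && (b ==> (done && ((done ==> d) ==> done)))
So before the loop: ((!b) ==> (d && done && ((done ==> d) ==> done))) && (b ==> (done && ((done ==> d) ==> done)))
Then branch requires ((!b) ==> (d && done && ((done ==> d) ==> done))) && (b ==> (done && ((done ==> d) ==> done))); else branch requires ((!(b && done)) ==> (d && done && ((done ==> d) ==> done))) && ((b && done) ==> (done && ((done ==> d) ==> done))).
Before the if: (b ==> (((!b) ==> (d && done && ((done ==> d) ==> done))) && (b ==> (done && ((done ==> d) ==> done))))) && ((!b) ==> (((!(b && done)) ==> (d && done && ((done ==> d) ==> done))) && ((b && done) ==> (done && ((done ==> d) ==> done)))))
Before b := (!done) || b: (((!done) || b) ==> (((!((!done) || b)) ==> (d && done && ((done ==> d) ==> done))) && (((!done) || b) ==> (done && ((done ==> d) ==> done))))) && ((!((!done) || b)) ==> (((!(((!done) || b) && done)) ==> (d && done && ((done ==> d) ==> done))) && ((((!done) || b) && done) ==> (done && ((done ==> d) ==> done)))))
Answer: WP = (((!done) || b) ==> (((!((!done) || b)) ==> (d && done && ((done ==> d) ==> done))) && (((!done) || b) ==> (done && ((done ==> d) ==> done))))) && ((!((!done) || b)) ==> (((!(((!done) || b) && done)) ==> (d && done && ((done ==> d) ==> done))) && ((((!done) || b) && done) ==> (done && ((done ==> d) ==> done)))))


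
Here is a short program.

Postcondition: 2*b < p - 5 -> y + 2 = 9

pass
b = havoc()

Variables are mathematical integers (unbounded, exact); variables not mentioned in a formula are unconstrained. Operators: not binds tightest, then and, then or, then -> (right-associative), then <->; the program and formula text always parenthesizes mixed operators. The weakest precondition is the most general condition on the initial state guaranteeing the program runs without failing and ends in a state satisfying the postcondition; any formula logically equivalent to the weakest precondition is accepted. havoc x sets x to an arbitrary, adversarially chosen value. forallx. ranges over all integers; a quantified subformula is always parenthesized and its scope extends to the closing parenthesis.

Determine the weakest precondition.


Working backward. After the program, the postcondition 2*b < p - 5 -> y + 2 = 9 must hold; in canonical form it is 2*b < p - 5 -> y = 7.
Before havoc b: forall b_1. (2*b_1 < p - 5 -> y = 7)
Before skip: forall b_1. (2*b_1 < p - 5 -> y = 7)
Answer: WP = forall b_1. (2*b_1 < p - 5 -> y = 7)


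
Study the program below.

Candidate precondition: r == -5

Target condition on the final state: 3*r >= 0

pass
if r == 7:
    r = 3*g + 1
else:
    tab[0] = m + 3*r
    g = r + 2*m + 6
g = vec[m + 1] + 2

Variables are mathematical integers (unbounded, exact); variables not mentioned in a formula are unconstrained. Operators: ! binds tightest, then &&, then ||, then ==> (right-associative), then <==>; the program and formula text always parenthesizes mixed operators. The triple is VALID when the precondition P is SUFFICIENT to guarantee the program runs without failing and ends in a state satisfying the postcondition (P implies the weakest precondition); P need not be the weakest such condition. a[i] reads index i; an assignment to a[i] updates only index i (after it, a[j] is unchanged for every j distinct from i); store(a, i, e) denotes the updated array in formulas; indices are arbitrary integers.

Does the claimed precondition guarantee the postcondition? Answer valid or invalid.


Working backward. After the program, 3*r >= 0 must hold.
Before g := vec[m + 1] + 2: 3*r >= 0
Then branch requires 9*g >= -3; else branch requires 3*r >= 0.
Before the if: (r == 7 ==> 9*g >= -3) && ((!(r == 7)) ==> 3*r >= 0)
Before skip: (r == 7 ==> 9*g >= -3) && ((!(r == 7)) ==> 3*r >= 0)
The weakest precondition is (r == 7 ==> 9*g >= -3) && ((!(r == 7)) ==> 3*r >= 0).
Check whether r == -5 implies it.
Countermodel: at the initial state g = 0, r = -5, the precondition holds but the weakest precondition fails.
Answer: invalid


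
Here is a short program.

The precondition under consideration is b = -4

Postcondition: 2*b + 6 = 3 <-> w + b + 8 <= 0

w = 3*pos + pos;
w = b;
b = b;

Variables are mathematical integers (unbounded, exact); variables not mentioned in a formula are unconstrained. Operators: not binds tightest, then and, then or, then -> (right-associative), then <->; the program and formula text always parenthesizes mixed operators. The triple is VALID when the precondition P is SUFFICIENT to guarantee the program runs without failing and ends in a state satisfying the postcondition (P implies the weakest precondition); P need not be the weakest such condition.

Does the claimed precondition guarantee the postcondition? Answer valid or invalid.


Working backward. After the program, the postcondition 2*b + 6 = 3 <-> w + b + 8 <= 0 must hold; in canonical form it is 2*b = -3 <-> b + w <= -8.
Before b := b: 2*b = -3 <-> b + w <= -8
Before w := b: 2*b = -3 <-> 2*b <= -8
Before w := 3*pos + pos: 2*b = -3 <-> 2*b <= -8
The weakest precondition is 2*b = -3 <-> 2*b <= -8.
Check whether b = -4 implies it.
Countermodel: at the initial state b = -4, the precondition holds but the weakest precondition fails.
Answer: invalid


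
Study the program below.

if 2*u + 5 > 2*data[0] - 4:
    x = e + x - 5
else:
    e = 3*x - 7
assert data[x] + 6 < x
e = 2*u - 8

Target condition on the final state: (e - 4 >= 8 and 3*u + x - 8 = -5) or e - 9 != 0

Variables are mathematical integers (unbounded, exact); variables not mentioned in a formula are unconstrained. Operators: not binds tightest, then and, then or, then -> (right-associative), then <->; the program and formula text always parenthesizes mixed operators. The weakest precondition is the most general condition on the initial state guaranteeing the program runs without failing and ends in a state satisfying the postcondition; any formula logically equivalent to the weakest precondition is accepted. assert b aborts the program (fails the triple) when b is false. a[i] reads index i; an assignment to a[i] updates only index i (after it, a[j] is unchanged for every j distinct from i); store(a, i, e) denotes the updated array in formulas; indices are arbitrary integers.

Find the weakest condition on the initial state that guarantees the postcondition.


Working backward. After the program, the postcondition (e - 4 >= 8 and 3*u + x - 8 = -5) or e - 9 != 0 must hold; in canonical form it is (e >= 12 and 3*u + x = 3) or e != 9.
Before e := 2*u - 8: (2*u >= 20 and 3*u + x = 3) or 2*u != 17
Before assert data[x] + 6 < x: data[x] < x - 6 and ((2*u >= 20 and 3*u + x = 3) or 2*u != 17)
Then branch requires data[e + x - 5] < e + x - 11 and ((2*u >= 20 and e + 3*u + x = 8) or 2*u != 17); else branch requires data[x] < x - 6 and ((2*u >= 20 and 3*u + x = 3) or 2*u != 17).
Before the if: (2*u > 2*data[0] - 9 -> (data[e + x - 5] < e + x - 11 and ((2*u >= 20 and e + 3*u + x = 8) or 2*u != 17))) and ((not (2*u > 2*data[0] - 9)) -> (data[x] < x - 6 and ((2*u >= 20 and 3*u + x = 3) or 2*u != 17)))
Answer: WP = (2*u > 2*data[0] - 9 -> (data[e + x - 5] < e + x - 11 and ((2*u >= 20 and e + 3*u + x = 8) or 2*u != 17))) and ((not (2*u > 2*data[0] - 9)) -> (data[x] < x - 6 and ((2*u >= 20 and 3*u + x = 3) or 2*u != 17)))


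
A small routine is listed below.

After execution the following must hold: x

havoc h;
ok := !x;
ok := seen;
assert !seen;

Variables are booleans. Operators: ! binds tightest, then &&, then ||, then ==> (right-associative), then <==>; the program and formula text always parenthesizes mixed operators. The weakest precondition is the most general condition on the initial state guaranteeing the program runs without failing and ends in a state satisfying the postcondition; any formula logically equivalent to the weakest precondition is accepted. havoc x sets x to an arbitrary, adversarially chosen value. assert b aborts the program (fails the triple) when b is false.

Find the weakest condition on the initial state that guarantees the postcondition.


Working backward. After the program, x must hold.
Before assert !seen: (!seen) && x
Before ok := seen: (!seen) && x
Before ok := !x: (!seen) && x
Before havoc h: (!seen) && x
Answer: WP = (!seen) && x


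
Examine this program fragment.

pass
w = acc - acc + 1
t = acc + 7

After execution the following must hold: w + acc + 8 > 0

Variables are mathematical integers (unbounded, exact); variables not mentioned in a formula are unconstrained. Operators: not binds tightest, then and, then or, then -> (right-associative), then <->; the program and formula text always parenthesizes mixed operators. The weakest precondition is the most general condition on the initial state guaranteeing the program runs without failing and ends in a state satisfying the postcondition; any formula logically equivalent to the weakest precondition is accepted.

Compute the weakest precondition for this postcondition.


Working backward. After the program, the postcondition w + acc + 8 > 0 must hold; in canonical form it is acc + w > -8.
Before t := acc + 7: acc + w > -8
Before w := acc - acc + 1: acc > -9
Before skip: acc > -9
Answer: WP = acc > -9


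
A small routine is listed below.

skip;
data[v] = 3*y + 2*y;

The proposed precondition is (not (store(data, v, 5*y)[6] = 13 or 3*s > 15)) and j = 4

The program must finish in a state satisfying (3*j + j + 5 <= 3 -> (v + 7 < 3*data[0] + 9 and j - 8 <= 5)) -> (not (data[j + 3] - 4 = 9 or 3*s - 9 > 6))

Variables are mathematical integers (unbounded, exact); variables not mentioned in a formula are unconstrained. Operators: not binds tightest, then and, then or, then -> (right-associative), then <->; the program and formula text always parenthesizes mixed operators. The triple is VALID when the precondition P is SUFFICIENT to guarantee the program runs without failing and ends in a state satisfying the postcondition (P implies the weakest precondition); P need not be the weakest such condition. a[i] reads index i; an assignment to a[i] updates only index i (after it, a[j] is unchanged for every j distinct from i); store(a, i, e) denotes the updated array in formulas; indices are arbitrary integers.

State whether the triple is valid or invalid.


Working backward. After the program, the postcondition (3*j + j + 5 <= 3 -> (v + 7 < 3*data[0] + 9 and j - 8 <= 5)) -> (not (data[j + 3] - 4 = 9 or 3*s - 9 > 6)) must hold; in canonical form it is (4*j <= -2 -> (v < 3*data[0] + 2 and j <= 13)) -> (not (data[j + 3] = 13 or 3*s > 15)).
Before data[v] := 3*y + 2*y: (4*j <= -2 -> (v < 3*store(data, v, 5*y)[0] + 2 and j <= 13)) -> (not (store(data, v, 5*y)[j + 3] = 13 or 3*s > 15))
Before skip: (4*j <= -2 -> (v < 3*store(data, v, 5*y)[0] + 2 and j <= 13)) -> (not (store(data, v, 5*y)[j + 3] = 13 or 3*s > 15))
The weakest precondition is (4*j <= -2 -> (v < 3*store(data, v, 5*y)[0] + 2 and j <= 13)) -> (not (store(data, v, 5*y)[j + 3] = 13 or 3*s > 15)).
Check whether (not (store(data, v, 5*y)[6] = 13 or 3*s > 15)) and j = 4 implies it.
Countermodel: at the initial state data = {[0] = 2, [6] = 2, [7] = 13, elsewhere 2}, j = 4, s = 5, v = 6, y = 0, the precondition holds but the weakest precondition fails.
Answer: invalid


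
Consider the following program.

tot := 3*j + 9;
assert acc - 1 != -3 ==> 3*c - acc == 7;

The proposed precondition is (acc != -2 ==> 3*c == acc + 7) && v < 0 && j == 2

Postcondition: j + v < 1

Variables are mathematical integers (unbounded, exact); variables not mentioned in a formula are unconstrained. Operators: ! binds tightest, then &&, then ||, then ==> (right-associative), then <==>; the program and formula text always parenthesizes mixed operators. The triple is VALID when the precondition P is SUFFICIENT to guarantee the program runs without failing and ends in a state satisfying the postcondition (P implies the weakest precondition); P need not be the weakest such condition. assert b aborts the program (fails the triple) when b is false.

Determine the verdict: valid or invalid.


Working backward. After the program, j + v < 1 must hold.
Before assert acc - 1 != -3 ==> 3*c - acc == 7: (acc != -2 ==> 3*c == acc + 7) && j + v < 1
Before tot := 3*j + 9: (acc != -2 ==> 3*c == acc + 7) && j + v < 1
The weakest precondition is (acc != -2 ==> 3*c == acc + 7) && j + v < 1.
Check whether (acc != -2 ==> 3*c == acc + 7) && v < 0 && j == 2 implies it.
Countermodel: at the initial state acc = -2, c = 0, j = 2, v = -1, the precondition holds but the weakest precondition fails.
Answer: invalid


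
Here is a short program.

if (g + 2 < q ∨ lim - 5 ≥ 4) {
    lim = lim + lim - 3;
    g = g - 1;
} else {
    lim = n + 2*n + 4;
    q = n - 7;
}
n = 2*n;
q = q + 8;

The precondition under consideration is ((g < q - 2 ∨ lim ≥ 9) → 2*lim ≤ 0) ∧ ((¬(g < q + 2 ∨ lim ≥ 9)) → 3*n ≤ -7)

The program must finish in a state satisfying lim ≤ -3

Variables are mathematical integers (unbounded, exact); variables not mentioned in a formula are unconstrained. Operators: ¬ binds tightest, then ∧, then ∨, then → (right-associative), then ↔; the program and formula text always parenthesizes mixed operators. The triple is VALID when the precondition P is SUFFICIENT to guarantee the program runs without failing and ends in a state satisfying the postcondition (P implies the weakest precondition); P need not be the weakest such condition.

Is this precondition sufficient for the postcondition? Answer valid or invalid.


Working backward. After the program, lim ≤ -3 must hold.
Before q := q + 8: lim ≤ -3
Before n := 2*n: lim ≤ -3
Then branch requires 2*lim ≤ 0; else branch requires 3*n ≤ -7.
Before the if: ((g < q - 2 ∨ lim ≥ 9) → 2*lim ≤ 0) ∧ ((¬(g < q - 2 ∨ lim ≥ 9)) → 3*n ≤ -7)
The weakest precondition is ((g < q - 2 ∨ lim ≥ 9) → 2*lim ≤ 0) ∧ ((¬(g < q - 2 ∨ lim ≥ 9)) → 3*n ≤ -7).
Check whether ((g < q - 2 ∨ lim ≥ 9) → 2*lim ≤ 0) ∧ ((¬(g < q + 2 ∨ lim ≥ 9)) → 3*n ≤ -7) implies it.
Countermodel: at the initial state g = 0, lim = 8, n = -2, q = 0, the precondition holds but the weakest precondition fails.
Answer: invalid


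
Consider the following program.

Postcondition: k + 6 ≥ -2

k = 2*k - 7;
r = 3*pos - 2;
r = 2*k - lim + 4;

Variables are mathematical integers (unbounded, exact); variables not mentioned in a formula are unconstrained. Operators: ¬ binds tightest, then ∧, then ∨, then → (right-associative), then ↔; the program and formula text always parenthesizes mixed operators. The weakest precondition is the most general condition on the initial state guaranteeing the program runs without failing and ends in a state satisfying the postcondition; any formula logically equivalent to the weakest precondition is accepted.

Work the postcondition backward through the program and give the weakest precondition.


Working backward. After the program, the postcondition k + 6 ≥ -2 must hold; in canonical form it is k ≥ -8.
Before r := 2*k - lim + 4: k ≥ -8
Before r := 3*pos - 2: k ≥ -8
Before k := 2*k - 7: 2*k ≥ -1
Answer: WP = 2*k ≥ -1


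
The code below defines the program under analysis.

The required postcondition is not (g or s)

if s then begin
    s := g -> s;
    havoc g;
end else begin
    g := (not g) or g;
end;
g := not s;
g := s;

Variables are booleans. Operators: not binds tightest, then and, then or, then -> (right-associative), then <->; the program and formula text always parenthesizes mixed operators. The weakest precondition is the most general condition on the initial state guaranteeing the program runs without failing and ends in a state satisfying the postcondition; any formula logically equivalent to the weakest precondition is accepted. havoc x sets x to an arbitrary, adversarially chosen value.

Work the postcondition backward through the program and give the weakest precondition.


Working backward. After the program, not (g or s) must hold.
Before g := s: not s
Before g := not s: not s
Then branch requires not (g -> s); else branch requires not s.
Before the if: s -> (not (g -> s))
Answer: WP = s -> (not (g -> s))


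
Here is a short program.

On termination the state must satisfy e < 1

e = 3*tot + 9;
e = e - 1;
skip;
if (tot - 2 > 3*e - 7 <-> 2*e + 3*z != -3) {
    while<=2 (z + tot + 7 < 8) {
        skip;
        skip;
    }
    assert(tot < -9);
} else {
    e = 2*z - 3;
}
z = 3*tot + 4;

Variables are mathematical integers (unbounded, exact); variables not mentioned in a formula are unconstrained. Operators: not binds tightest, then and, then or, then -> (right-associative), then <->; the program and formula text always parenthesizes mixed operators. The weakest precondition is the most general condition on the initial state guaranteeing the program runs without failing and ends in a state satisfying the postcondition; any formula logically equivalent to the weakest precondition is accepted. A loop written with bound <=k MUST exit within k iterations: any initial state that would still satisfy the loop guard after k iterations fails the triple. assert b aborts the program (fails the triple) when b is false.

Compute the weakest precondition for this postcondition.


Working backward. After the program, e < 1 must hold.
Before z := 3*tot + 4: e < 1
Then branch requires (tot + z < 1 -> ((tot + z < 1 -> ((not (tot + z < 1)) and tot < -9 and e < 1)) and ((not (tot + z < 1)) -> (tot < -9 and e < 1)))) and ((not (tot + z < 1)) -> (tot < -9 and e < 1)); else branch requires 2*z < 4.
Before the if: ((tot > 3*e - 5 <-> 2*e + 3*z != -3) -> ((tot + z < 1 -> ((tot + z < 1 -> ((not (tot + z < 1)) and tot < -9 and e < 1)) and ((not (tot + z < 1)) -> (tot < -9 and e < 1)))) and ((not (tot + z < 1)) -> (tot < -9 and e < 1)))) and ((not (tot > 3*e - 5 <-> 2*e + 3*z != -3)) -> 2*z < 4)
Before skip: ((tot > 3*e - 5 <-> 2*e + 3*z != -3) -> ((tot + z < 1 -> ((tot + z < 1 -> ((not (tot + z < 1)) and tot < -9 and e < 1)) and ((not (tot + z < 1)) -> (tot < -9 and e < 1)))) and ((not (tot + z < 1)) -> (tot < -9 and e < 1)))) and ((not (tot > 3*e - 5 <-> 2*e + 3*z != -3)) -> 2*z < 4)
Before e := e - 1: ((tot > 3*e - 8 <-> 2*e + 3*z != -1) -> ((tot + z < 1 -> ((tot + z < 1 -> ((not (tot + z < 1)) and tot < -9 and e < 2)) and ((not (tot + z < 1)) -> (tot < -9 and e < 2)))) and ((not (tot + z < 1)) -> (tot < -9 and e < 2)))) and ((not (tot > 3*e - 8 <-> 2*e + 3*z != -1)) -> 2*z < 4)
Before e := 3*tot + 9: ((8*tot < -19 <-> 6*tot + 3*z != -19) -> ((tot + z < 1 -> ((tot + z < 1 -> ((not (tot + z < 1)) and tot < -9 and 3*tot < -7)) and ((not (tot + z < 1)) -> (tot < -9 and 3*tot < -7)))) and ((not (tot + z < 1)) -> (tot < -9 and 3*tot < -7)))) and ((not (8*tot < -19 <-> 6*tot + 3*z != -19)) -> 2*z < 4)
Answer: WP = ((8*tot < -19 <-> 6*tot + 3*z != -19) -> ((tot + z < 1 -> ((tot + z < 1 -> ((not (tot + z < 1)) and tot < -9 and 3*tot < -7)) and ((not (tot + z < 1)) -> (tot < -9 and 3*tot < -7)))) and ((not (tot + z < 1)) -> (tot < -9 and 3*tot < -7)))) and ((not (8*tot < -19 <-> 6*tot + 3*z != -19)) -> 2*z < 4)


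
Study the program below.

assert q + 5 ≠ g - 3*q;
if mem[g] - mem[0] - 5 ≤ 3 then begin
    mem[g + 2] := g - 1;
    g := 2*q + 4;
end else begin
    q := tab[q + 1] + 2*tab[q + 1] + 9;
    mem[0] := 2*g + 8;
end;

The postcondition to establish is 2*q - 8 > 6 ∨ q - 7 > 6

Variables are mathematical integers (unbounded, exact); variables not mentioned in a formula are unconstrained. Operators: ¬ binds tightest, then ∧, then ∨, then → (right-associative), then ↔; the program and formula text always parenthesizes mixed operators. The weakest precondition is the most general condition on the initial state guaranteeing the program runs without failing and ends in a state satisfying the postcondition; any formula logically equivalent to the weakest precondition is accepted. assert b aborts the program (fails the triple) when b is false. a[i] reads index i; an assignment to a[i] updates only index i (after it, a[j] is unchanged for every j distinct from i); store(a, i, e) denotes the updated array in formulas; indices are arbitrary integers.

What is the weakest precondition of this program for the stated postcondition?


Working backward. After the program, the postcondition 2*q - 8 > 6 ∨ q - 7 > 6 must hold; in canonical form it is 2*q > 14 ∨ q > 13.
Then branch requires 2*q > 14 ∨ q > 13; else branch requires 6*tab[q + 1] > -4 ∨ 3*tab[q + 1] > 4.
Before the if: (mem[g] ≤ mem[0] + 8 → (2*q > 14 ∨ q > 13)) ∧ ((¬(mem[g] ≤ mem[0] + 8)) → (6*tab[q + 1] > -4 ∨ 3*tab[q + 1] > 4))
Before assert q + 5 ≠ g - 3*q: 4*q ≠ g - 5 ∧ (mem[g] ≤ mem[0] + 8 → (2*q > 14 ∨ q > 13)) ∧ ((¬(mem[g] ≤ mem[0] + 8)) → (6*tab[q + 1] > -4 ∨ 3*tab[q + 1] > 4))
Answer: WP = 4*q ≠ g - 5 ∧ (mem[g] ≤ mem[0] + 8 → (2*q > 14 ∨ q > 13)) ∧ ((¬(mem[g] ≤ mem[0] + 8)) → (6*tab[q + 1] > -4 ∨ 3*tab[q + 1] > 4))


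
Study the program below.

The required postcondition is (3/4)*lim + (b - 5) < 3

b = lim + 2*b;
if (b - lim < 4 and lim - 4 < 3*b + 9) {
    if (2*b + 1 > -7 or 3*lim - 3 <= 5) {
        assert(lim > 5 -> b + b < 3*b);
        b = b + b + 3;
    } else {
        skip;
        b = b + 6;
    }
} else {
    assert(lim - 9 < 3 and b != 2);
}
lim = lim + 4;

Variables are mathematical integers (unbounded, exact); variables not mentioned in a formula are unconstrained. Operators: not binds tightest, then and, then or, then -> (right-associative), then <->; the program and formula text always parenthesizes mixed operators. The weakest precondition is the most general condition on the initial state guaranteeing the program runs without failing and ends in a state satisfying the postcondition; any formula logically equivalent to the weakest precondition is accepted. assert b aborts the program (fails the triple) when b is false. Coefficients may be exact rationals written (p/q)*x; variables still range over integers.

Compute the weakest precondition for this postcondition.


Working backward. After the program, the postcondition (3/4)*lim + (b - 5) < 3 must hold; in canonical form it is b + (3/4)*lim < 8.
Before lim := lim + 4: b + (3/4)*lim < 5
Then branch requires ((2*b > -8 or 3*lim <= 8) -> ((lim > 5 -> b > 0) and 2*b + (3/4)*lim < 2)) and ((not (2*b > -8 or 3*lim <= 8)) -> b + (3/4)*lim < -1); else branch requires lim < 12 and b != 2 and b + (3/4)*lim < 5.
Before the if: ((b < lim + 4 and lim < 3*b + 13) -> (((2*b > -8 or 3*lim <= 8) -> ((lim > 5 -> b > 0) and 2*b + (3/4)*lim < 2)) and ((not (2*b > -8 or 3*lim <= 8)) -> b + (3/4)*lim < -1))) and ((not (b < lim + 4 and lim < 3*b + 13)) -> (lim < 12 and b != 2 and b + (3/4)*lim < 5))
Before b := lim + 2*b: ((2*b < 4 and 6*b + 2*lim > -13) -> (((4*b + 2*lim > -8 or 3*lim <= 8) -> ((lim > 5 -> 2*b + lim > 0) and 4*b + (11/4)*lim < 2)) and ((not (4*b + 2*lim > -8 or 3*lim <= 8)) -> 2*b + (7/4)*lim < -1))) and ((not (2*b < 4 and 6*b + 2*lim > -13)) -> (lim < 12 and 2*b + lim != 2 and 2*b + (7/4)*lim < 5))
Answer: WP = ((2*b < 4 and 6*b + 2*lim > -13) -> (((4*b + 2*lim > -8 or 3*lim <= 8) -> ((lim > 5 -> 2*b + lim > 0) and 4*b + (11/4)*lim < 2)) and ((not (4*b + 2*lim > -8 or 3*lim <= 8)) -> 2*b + (7/4)*lim < -1))) and ((not (2*b < 4 and 6*b + 2*lim > -13)) -> (lim < 12 and 2*b + lim != 2 and 2*b + (7/4)*lim < 5))


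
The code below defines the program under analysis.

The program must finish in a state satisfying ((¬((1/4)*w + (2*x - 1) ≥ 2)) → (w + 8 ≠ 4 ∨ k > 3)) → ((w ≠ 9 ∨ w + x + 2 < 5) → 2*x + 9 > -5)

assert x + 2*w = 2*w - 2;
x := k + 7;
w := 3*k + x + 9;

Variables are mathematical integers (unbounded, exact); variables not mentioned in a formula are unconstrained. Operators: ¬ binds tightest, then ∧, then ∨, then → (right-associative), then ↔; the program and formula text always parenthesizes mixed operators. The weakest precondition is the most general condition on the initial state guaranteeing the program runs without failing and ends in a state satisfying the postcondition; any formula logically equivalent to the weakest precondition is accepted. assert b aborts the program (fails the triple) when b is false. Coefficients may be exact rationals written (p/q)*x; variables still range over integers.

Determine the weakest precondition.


Working backward. After the program, the postcondition ((¬((1/4)*w + (2*x - 1) ≥ 2)) → (w + 8 ≠ 4 ∨ k > 3)) → ((w ≠ 9 ∨ w + x + 2 < 5) → 2*x + 9 > -5) must hold; in canonical form it is ((¬((1/4)*w + 2*x ≥ 3)) → (w ≠ -4 ∨ k > 3)) → ((w ≠ 9 ∨ w + x < 3) → 2*x > -14).
Before w := 3*k + x + 9: ((¬((3/4)*k + (9/4)*x ≥ 3/4)) → (3*k + x ≠ -13 ∨ k > 3)) → ((3*k + x ≠ 0 ∨ 3*k + 2*x < -6) → 2*x > -14)
Before x := k + 7: ((¬(3*k ≥ -15)) → (4*k ≠ -20 ∨ k > 3)) → ((4*k ≠ -7 ∨ 5*k < -20) → 2*k > -28)
Before assert x + 2*w = 2*w - 2: x = -2 ∧ (((¬(3*k ≥ -15)) → (4*k ≠ -20 ∨ k > 3)) → ((4*k ≠ -7 ∨ 5*k < -20) → 2*k > -28))
Answer: WP = x = -2 ∧ (((¬(3*k ≥ -15)) → (4*k ≠ -20 ∨ k > 3)) → ((4*k ≠ -7 ∨ 5*k < -20) → 2*k > -28))


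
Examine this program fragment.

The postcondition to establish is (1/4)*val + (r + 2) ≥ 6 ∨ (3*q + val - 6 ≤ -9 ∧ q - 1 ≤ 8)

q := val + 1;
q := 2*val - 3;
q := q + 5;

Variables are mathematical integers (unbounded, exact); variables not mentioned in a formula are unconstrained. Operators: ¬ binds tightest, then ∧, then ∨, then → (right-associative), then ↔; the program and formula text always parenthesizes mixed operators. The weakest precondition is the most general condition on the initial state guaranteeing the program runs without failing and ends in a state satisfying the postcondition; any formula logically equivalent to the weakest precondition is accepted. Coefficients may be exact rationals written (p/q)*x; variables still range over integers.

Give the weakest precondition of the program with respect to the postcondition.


Working backward. After the program, the postcondition (1/4)*val + (r + 2) ≥ 6 ∨ (3*q + val - 6 ≤ -9 ∧ q - 1 ≤ 8) must hold; in canonical form it is r + (1/4)*val ≥ 4 ∨ (3*q + val ≤ -3 ∧ q ≤ 9).
Before q := q + 5: r + (1/4)*val ≥ 4 ∨ (3*q + val ≤ -18 ∧ q ≤ 4)
Before q := 2*val - 3: r + (1/4)*val ≥ 4 ∨ (7*val ≤ -9 ∧ 2*val ≤ 7)
Before q := val + 1: r + (1/4)*val ≥ 4 ∨ (7*val ≤ -9 ∧ 2*val ≤ 7)
Answer: WP = r + (1/4)*val ≥ 4 ∨ (7*val ≤ -9 ∧ 2*val ≤ 7)


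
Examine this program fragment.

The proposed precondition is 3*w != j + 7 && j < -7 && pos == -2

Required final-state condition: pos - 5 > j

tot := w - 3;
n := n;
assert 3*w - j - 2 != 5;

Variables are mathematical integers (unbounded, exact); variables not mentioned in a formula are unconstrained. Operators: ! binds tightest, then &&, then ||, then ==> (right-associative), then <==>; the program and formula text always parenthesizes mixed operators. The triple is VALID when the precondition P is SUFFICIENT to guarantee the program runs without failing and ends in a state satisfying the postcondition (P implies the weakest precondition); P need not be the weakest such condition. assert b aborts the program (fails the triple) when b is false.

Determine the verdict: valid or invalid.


Working backward. After the program, the postcondition pos - 5 > j must hold; in canonical form it is pos > j + 5.
Before assert 3*w - j - 2 != 5: 3*w != j + 7 && pos > j + 5
Before n := n: 3*w != j + 7 && pos > j + 5
Before tot := w - 3: 3*w != j + 7 && pos > j + 5
The weakest precondition is 3*w != j + 7 && pos > j + 5.
Check whether 3*w != j + 7 && j < -7 && pos == -2 implies it.
Every state satisfying the precondition satisfies the weakest precondition: the implication holds.
Answer: valid


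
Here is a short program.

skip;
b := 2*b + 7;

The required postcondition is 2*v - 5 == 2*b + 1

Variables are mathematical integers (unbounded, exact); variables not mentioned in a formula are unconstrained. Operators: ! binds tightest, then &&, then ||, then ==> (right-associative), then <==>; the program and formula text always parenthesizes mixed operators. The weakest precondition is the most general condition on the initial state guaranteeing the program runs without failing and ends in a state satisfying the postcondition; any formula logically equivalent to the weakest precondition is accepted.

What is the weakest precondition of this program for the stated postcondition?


Working backward. After the program, the postcondition 2*v - 5 == 2*b + 1 must hold; in canonical form it is 2*v == 2*b + 6.
Before b := 2*b + 7: 2*v == 4*b + 20
Before skip: 2*v == 4*b + 20
Answer: WP = 2*v == 4*b + 20


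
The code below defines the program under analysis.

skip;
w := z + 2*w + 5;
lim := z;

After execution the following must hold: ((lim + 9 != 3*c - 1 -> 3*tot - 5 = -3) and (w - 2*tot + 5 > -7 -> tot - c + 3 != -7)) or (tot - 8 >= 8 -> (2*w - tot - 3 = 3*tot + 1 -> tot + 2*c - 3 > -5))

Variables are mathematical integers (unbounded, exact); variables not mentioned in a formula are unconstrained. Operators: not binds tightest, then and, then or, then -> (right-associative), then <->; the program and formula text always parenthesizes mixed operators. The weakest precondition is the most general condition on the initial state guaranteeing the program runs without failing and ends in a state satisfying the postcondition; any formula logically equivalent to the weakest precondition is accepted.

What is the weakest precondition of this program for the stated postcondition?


Working backward. After the program, the postcondition ((lim + 9 != 3*c - 1 -> 3*tot - 5 = -3) and (w - 2*tot + 5 > -7 -> tot - c + 3 != -7)) or (tot - 8 >= 8 -> (2*w - tot - 3 = 3*tot + 1 -> tot + 2*c - 3 > -5)) must hold; in canonical form it is ((lim != 3*c - 10 -> 3*tot = 2) and (w > 2*tot - 12 -> tot != c - 10)) or (tot >= 16 -> (2*w = 4*tot + 4 -> 2*c + tot > -2)).
Before lim := z: ((z != 3*c - 10 -> 3*tot = 2) and (w > 2*tot - 12 -> tot != c - 10)) or (tot >= 16 -> (2*w = 4*tot + 4 -> 2*c + tot > -2))
Before w := z + 2*w + 5: ((z != 3*c - 10 -> 3*tot = 2) and (2*w + z > 2*tot - 17 -> tot != c - 10)) or (tot >= 16 -> (4*w + 2*z = 4*tot - 6 -> 2*c + tot > -2))
Before skip: ((z != 3*c - 10 -> 3*tot = 2) and (2*w + z > 2*tot - 17 -> tot != c - 10)) or (tot >= 16 -> (4*w + 2*z = 4*tot - 6 -> 2*c + tot > -2))
Answer: WP = ((z != 3*c - 10 -> 3*tot = 2) and (2*w + z > 2*tot - 17 -> tot != c - 10)) or (tot >= 16 -> (4*w + 2*z = 4*tot - 6 -> 2*c + tot > -2))


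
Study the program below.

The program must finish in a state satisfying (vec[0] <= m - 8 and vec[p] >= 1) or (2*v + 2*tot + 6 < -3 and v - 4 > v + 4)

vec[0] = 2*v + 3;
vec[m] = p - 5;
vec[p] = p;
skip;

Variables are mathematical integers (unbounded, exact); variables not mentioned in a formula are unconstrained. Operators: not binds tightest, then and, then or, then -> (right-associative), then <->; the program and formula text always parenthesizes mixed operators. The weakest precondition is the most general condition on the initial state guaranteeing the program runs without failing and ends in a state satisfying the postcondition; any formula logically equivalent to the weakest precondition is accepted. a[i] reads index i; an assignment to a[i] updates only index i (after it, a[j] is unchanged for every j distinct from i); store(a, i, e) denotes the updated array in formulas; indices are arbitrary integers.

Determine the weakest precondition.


Working backward. After the program, the postcondition (vec[0] <= m - 8 and vec[p] >= 1) or (2*v + 2*tot + 6 < -3 and v - 4 > v + 4) must hold; in canonical form it is vec[0] <= m - 8 and vec[p] >= 1.
Before skip: vec[0] <= m - 8 and vec[p] >= 1
Before vec[p] := p: store(vec, p, p)[0] <= m - 8 and store(vec, p, p)[p] >= 1
Before vec[m] := p - 5: store(store(vec, m, p - 5), p, p)[0] <= m - 8 and store(store(vec, m, p - 5), p, p)[p] >= 1
Before vec[0] := 2*v + 3: store(store(store(vec, 0, 2*v + 3), m, p - 5), p, p)[0] <= m - 8 and store(store(store(vec, 0, 2*v + 3), m, p - 5), p, p)[p] >= 1
Answer: WP = store(store(store(vec, 0, 2*v + 3), m, p - 5), p, p)[0] <= m - 8 and store(store(store(vec, 0, 2*v + 3), m, p - 5), p, p)[p] >= 1
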